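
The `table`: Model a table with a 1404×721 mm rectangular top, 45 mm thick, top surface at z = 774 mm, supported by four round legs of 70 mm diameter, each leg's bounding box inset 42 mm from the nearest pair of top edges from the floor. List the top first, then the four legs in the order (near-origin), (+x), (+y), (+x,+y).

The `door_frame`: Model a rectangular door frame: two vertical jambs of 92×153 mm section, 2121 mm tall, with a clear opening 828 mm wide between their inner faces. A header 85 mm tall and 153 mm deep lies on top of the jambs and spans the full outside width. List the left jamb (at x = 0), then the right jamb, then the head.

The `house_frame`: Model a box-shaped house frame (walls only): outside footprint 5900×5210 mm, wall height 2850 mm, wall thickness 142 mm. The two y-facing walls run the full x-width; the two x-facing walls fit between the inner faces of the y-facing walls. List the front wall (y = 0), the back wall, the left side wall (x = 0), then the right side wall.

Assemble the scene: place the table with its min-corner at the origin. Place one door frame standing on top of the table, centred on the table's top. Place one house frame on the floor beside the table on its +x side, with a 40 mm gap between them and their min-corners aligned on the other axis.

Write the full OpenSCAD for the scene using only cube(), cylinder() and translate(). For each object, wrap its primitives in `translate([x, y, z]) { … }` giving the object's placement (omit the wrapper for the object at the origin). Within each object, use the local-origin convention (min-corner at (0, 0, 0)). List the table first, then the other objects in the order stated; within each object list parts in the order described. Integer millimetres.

translate([0, 0, 729]) cube([1404, 721, 45]);
translate([77, 77, 0]) cylinder(h = 729, r = 35);
translate([1327, 77, 0]) cylinder(h = 729, r = 35);
translate([77, 644, 0]) cylinder(h = 729, r = 35);
translate([1327, 644, 0]) cylinder(h = 729, r = 35);
translate([196, 284, 774]) {
  cube([92, 153, 2121]);
  translate([920, 0, 0]) cube([92, 153, 2121]);
  translate([0, 0, 2121]) cube([1012, 153, 85]);
}
translate([1444, 0, 0]) {
  cube([5900, 142, 2850]);
  translate([0, 5068, 0]) cube([5900, 142, 2850]);
  translate([0, 142, 0]) cube([142, 4926, 2850]);
  translate([5758, 142, 0]) cube([142, 4926, 2850]);
}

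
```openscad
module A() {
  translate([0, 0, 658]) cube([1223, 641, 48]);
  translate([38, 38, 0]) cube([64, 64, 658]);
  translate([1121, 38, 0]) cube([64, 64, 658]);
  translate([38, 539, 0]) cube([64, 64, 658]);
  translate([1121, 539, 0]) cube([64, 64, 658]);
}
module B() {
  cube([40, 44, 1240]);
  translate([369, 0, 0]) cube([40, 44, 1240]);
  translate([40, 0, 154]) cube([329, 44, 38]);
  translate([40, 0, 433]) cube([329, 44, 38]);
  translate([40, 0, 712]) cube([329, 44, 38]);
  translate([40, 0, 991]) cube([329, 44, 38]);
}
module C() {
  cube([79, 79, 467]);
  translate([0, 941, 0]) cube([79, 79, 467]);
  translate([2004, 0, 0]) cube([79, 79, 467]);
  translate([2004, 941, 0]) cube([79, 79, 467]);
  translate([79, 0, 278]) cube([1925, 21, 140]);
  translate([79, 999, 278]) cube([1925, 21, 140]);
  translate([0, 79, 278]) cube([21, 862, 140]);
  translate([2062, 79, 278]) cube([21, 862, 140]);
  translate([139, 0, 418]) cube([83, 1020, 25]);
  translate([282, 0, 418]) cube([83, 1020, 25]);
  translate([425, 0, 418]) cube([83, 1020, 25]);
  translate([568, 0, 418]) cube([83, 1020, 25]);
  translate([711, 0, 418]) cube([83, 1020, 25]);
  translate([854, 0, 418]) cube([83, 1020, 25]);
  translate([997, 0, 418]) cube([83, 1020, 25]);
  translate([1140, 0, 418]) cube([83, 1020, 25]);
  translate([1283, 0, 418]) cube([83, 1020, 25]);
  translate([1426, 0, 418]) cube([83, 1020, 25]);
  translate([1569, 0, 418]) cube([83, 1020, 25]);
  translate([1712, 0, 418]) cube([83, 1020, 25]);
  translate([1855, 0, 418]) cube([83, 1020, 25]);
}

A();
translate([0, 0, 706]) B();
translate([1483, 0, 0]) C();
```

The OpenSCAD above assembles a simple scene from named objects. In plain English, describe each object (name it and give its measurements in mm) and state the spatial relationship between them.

A is a rectangular dining table. The top is 1223×641×48 mm with its upper surface at z = 706 mm. It stands on four 64×64 mm square legs, each inset 38 mm from the nearest pair of top edges, running from the floor to the underside of the top.

B is a straight ladder. Two 40×44 mm vertical rails, 1240 mm tall, stand 409 mm apart (outside-to-outside) with their front faces coplanar on the −y side. 4 rungs, each 44 mm deep and 38 mm tall, span between the inner faces of the rails, front faces flush with the rails. The lowest rung's underside is at z = 154 mm and rungs are spaced 279 mm apart (underside to underside).

C is a bed frame 2083 mm long (x) by 1020 mm wide (y). Four 79×79 mm corner posts, 467 mm tall, at the corners of the footprint. Four rails of 21 mm thickness and 140 mm height run between adjacent posts with their undersides at z = 278 mm, their outer faces flush with the outside of the frame (the two x-running rails run between the posts' inner faces; the two y-running rails run between the posts' inner faces). 13 slats, each 83 mm wide (x) and 25 mm thick, lie across the top of the two x-running rails, running the full 1020 mm width of the frame in y; the slats are evenly spaced along x between the inner faces of the end posts with equal gaps (rounded down to the nearest mm) at the −x end and between each pair — any rounding remainder accumulates at the +x end.

The ladder is on top of the table. The bed frame is on the floor beside the table on its +x side.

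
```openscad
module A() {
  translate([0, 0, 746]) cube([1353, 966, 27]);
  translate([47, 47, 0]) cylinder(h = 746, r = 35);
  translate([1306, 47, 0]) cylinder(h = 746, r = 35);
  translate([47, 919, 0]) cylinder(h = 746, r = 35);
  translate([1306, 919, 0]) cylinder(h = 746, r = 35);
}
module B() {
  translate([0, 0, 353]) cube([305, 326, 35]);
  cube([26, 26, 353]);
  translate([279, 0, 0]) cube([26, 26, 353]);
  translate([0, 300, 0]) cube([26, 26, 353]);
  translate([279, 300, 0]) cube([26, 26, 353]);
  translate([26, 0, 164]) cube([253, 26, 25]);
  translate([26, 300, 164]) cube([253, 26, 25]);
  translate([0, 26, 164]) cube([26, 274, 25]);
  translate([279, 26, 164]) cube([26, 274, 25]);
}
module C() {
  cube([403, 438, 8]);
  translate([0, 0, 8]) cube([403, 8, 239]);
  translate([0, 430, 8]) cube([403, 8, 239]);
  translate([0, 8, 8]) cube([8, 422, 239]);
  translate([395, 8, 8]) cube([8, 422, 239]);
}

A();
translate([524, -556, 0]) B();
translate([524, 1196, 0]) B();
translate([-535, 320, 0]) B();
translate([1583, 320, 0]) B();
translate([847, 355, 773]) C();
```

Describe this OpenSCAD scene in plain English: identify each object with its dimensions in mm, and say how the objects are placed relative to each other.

A is a table: top 1353 mm (x) × 966 mm (y), 27 mm thick, upper face at z = 773 mm, on four round legs of 70 mm diameter, each leg's bounding box inset 12 mm from the nearest pair of top edges, running from z = 0 to the bottom of the top.

B is a simple wooden stool: a rectangular seat 305 mm (x) by 326 mm (y), 35 mm thick, top face at z = 388 mm, on four square legs, each 26×26 mm in cross-section. The legs rest on z = 0, each flush with a corner of the seat. Four stretchers, 26 mm wide and 25 mm tall, connect adjacent legs with their undersides at z = 164 mm, each running between the inner faces of the legs it joins and aligned with the legs' outer faces on the other axis.

C is an open storage box with external size 403×438×247 mm and wall thickness 8 mm (the base is also 8 mm thick). The base covers the whole footprint; the four walls stand on the base, with the y-facing walls full-width and the x-facing walls fitting between their inner faces.

Four stools sit around the table at the −y, +y, −x, +x sides. The open box is on top of the table.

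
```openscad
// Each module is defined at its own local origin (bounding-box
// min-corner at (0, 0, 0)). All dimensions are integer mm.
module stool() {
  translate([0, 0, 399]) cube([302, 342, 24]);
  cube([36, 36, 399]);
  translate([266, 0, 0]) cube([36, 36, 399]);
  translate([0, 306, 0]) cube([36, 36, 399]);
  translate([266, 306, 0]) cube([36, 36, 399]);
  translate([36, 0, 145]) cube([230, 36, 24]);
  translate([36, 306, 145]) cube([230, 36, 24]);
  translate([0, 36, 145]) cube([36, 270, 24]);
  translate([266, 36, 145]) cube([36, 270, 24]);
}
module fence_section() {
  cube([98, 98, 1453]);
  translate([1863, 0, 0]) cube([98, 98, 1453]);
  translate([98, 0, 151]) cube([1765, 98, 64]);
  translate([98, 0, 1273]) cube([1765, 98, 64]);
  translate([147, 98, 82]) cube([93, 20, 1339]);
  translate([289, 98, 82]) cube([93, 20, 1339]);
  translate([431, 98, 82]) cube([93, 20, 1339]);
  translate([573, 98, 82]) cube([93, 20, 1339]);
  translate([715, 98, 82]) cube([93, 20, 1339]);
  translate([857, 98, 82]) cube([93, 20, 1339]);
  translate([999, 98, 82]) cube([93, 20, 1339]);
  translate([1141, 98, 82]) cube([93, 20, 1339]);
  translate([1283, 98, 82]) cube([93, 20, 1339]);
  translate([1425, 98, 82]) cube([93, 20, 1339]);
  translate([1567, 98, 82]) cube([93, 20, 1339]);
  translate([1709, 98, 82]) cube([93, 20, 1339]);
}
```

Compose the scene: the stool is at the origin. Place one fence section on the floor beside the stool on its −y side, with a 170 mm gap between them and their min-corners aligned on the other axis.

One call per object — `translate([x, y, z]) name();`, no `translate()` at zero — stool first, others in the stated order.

stool();
translate([0, -288, 0]) fence_section();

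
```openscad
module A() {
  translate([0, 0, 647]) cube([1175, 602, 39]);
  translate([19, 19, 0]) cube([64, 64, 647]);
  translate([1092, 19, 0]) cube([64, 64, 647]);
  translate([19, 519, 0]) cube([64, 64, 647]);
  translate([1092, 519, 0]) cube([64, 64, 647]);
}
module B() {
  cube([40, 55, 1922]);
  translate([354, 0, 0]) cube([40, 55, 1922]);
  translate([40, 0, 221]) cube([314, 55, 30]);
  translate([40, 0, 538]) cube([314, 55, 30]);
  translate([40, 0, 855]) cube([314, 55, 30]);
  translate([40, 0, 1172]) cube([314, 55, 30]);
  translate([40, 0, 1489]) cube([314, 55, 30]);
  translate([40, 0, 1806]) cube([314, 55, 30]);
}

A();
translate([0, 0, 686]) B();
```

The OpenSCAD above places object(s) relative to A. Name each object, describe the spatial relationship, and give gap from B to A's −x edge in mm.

The ladder's min-x is at 0; the table's min-x is 0; gap = 0 mm.

A is a table. B is a ladder. The ladder is on top of the table. The gap from the ladder to the table's −x edge is 0 mm.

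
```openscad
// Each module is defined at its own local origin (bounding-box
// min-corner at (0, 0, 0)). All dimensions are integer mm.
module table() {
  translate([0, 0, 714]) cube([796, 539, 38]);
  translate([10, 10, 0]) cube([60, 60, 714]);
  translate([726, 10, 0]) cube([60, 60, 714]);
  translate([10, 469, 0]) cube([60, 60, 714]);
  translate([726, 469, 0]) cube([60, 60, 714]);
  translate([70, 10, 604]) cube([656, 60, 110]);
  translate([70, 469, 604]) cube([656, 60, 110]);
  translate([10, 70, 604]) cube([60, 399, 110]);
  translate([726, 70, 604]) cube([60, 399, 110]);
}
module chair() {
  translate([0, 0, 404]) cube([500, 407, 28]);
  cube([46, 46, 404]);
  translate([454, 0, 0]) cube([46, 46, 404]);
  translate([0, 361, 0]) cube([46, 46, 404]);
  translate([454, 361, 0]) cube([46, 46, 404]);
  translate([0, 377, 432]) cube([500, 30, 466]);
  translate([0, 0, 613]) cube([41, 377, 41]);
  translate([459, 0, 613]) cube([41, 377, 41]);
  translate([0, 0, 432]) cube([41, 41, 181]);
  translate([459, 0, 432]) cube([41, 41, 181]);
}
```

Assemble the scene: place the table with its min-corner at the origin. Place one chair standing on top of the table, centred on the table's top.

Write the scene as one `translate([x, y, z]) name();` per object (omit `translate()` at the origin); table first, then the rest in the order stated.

table();
translate([148, 66, 752]) chair();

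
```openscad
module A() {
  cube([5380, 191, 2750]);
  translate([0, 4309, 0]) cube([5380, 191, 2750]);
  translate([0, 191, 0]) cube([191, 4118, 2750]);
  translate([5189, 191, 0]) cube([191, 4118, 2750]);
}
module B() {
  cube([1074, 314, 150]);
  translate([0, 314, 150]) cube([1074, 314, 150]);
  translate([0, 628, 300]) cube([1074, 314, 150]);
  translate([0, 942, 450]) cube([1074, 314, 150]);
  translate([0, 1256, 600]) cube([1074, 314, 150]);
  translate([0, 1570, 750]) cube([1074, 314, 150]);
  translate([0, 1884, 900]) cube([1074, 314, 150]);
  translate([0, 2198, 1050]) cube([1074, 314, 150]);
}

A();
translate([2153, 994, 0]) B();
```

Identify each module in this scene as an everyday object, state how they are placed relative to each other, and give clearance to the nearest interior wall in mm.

Clearances: x = 1962, y = 803; minimum 803 mm.

A is a house frame. B is a staircase. The staircase sits inside the house frame, centred. The clearance to the nearest interior wall is 803 mm.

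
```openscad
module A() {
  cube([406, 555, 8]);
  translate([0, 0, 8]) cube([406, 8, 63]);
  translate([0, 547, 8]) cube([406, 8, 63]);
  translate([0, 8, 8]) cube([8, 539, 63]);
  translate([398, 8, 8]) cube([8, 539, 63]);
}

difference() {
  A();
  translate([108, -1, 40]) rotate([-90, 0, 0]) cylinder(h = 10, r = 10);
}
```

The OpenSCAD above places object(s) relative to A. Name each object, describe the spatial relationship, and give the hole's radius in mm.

A is an open box. The open box has a circular hole through its front wall. The hole's radius is 10 mm.

The subtracted cylinder has r = 10 mm.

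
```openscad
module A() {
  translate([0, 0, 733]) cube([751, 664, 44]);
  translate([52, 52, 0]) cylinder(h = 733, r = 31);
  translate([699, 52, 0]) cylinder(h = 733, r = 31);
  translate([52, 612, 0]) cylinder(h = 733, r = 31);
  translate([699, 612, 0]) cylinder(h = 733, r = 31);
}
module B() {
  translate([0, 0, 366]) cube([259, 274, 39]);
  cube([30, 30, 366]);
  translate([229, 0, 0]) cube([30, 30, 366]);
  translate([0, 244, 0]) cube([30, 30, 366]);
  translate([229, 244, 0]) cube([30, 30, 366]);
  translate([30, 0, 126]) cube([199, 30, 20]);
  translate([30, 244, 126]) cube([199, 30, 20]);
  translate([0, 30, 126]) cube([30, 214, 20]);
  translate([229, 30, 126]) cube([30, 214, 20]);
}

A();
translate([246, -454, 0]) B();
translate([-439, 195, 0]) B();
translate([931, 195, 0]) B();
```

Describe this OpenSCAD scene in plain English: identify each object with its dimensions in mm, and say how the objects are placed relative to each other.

A is a table with a 751×664 mm rectangular top, 44 mm thick, top surface at z = 777 mm, supported by four round legs of 62 mm diameter, each leg's bounding box inset 21 mm from the nearest pair of top edges, running from the floor.

B is a simple wooden stool: a rectangular seat 259 mm (x) by 274 mm (y), 39 mm thick, top face at z = 405 mm, on four square legs, each 30×30 mm in cross-section. The legs rest on z = 0, each flush with a corner of the seat. Four stretchers, 30 mm wide and 20 mm tall, connect adjacent legs with their undersides at z = 126 mm, each running between the inner faces of the legs it joins and aligned with the legs' outer faces on the other axis.

Three stools sit around the table at the −y, −x, +x sides.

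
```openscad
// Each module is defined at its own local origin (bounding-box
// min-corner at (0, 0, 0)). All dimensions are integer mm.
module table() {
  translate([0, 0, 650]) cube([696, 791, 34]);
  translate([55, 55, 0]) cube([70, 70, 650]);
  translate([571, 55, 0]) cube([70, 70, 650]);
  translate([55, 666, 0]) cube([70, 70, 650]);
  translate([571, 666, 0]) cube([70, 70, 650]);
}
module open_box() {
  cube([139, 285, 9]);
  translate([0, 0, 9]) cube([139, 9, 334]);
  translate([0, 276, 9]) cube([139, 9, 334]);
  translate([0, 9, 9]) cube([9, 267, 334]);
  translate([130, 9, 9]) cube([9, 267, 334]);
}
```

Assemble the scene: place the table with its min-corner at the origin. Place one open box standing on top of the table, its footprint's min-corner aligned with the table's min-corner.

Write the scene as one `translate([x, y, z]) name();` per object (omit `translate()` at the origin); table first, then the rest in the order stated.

table();
translate([0, 0, 684]) open_box();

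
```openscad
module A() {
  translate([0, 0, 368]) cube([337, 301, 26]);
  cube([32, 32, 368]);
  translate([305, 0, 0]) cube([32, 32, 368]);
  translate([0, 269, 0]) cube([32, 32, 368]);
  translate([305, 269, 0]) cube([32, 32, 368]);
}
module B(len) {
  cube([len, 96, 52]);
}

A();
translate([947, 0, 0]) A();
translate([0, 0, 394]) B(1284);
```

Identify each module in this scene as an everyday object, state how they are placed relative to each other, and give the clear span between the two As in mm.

Second stool starts at x = 947; first ends at x = 337; clear span = 947 − 337 = 610 mm.

A is a stool. B is a beam. A beam spans the tops of two stools. The clear span between the two stools is 610 mm.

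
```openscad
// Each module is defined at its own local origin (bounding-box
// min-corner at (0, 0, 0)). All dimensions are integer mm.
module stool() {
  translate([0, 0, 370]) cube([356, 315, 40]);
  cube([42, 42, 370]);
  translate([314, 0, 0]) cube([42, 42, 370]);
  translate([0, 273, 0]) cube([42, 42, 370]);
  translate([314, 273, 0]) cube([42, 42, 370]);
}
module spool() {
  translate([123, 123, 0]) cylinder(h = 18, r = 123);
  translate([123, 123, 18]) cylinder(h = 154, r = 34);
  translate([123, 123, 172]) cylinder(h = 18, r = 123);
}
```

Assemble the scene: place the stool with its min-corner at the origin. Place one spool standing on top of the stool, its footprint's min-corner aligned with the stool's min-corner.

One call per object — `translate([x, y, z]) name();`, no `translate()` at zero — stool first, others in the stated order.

stool();
translate([0, 0, 410]) spool();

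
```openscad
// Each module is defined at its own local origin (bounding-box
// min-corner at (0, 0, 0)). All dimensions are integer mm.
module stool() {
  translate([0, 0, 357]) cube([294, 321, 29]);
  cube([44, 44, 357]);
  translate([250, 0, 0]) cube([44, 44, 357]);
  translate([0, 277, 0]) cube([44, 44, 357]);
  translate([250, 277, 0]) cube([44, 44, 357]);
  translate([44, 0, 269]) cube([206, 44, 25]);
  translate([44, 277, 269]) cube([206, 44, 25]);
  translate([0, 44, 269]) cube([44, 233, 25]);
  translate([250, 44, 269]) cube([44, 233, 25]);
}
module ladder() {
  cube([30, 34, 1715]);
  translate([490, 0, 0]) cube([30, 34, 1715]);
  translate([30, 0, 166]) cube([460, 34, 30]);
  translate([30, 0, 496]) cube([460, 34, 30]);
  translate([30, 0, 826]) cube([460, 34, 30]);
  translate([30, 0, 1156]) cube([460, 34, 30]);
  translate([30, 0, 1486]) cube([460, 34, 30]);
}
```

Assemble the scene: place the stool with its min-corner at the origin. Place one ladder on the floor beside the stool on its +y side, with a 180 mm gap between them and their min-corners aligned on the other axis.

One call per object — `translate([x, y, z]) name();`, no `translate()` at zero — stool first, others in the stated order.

stool();
translate([0, 501, 0]) ladder();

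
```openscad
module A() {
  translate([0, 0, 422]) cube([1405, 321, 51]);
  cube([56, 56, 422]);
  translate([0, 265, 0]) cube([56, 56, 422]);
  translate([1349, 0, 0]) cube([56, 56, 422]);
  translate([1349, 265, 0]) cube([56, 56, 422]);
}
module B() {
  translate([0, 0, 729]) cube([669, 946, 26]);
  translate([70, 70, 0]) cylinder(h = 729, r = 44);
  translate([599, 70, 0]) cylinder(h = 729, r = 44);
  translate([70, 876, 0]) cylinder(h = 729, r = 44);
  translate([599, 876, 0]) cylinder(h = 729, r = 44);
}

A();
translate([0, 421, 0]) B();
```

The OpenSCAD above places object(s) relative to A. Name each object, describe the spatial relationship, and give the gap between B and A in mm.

A is a bench. B is a table. The table is on the floor beside the bench on its +y side. The gap between the table and the bench is 100 mm.

The table's nearest face is 100 mm from the bench's +y face.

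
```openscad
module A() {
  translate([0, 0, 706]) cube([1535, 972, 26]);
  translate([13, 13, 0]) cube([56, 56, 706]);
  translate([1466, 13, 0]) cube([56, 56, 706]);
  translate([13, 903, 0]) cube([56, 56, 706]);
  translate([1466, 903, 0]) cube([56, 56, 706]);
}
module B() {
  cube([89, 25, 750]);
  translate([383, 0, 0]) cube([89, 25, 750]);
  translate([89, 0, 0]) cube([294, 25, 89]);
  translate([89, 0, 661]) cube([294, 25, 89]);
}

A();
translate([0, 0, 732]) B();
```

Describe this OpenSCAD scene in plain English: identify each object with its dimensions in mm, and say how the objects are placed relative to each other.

A is a table: top 1535 mm (x) × 972 mm (y), 26 mm thick, upper face at z = 732 mm, on four 56×56 mm square legs, each inset 13 mm from the nearest pair of top edges, running from z = 0 to the bottom of the top.

B is a rectangular picture frame lying in the x–z plane (depth along y). The opening is 294 mm wide (x) by 572 mm tall (z), surrounded by a border 89 mm wide on all four sides. The frame is 25 mm deep and is made of two full-height vertical stiles with two horizontal rails fitted between them.

The picture frame is on top of the table.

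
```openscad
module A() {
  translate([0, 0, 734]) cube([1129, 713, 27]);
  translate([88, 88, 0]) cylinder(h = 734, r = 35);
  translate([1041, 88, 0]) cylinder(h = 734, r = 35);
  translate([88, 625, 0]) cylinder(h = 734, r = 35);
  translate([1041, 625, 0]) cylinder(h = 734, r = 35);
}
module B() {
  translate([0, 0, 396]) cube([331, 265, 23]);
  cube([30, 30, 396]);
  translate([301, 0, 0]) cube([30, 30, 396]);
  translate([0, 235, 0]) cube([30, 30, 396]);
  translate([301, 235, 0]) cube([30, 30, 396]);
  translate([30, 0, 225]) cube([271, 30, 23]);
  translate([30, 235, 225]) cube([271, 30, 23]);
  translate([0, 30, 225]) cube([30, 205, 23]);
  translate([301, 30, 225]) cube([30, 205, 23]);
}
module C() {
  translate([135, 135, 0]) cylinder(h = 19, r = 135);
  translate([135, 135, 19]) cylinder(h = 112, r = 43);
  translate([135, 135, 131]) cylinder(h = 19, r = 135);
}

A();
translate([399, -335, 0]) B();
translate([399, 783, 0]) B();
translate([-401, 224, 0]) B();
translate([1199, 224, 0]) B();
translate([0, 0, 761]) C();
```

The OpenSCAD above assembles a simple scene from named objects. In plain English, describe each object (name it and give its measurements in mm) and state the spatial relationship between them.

A is a table: top 1129 mm (x) × 713 mm (y), 27 mm thick, upper face at z = 761 mm, on four round legs of 70 mm diameter, each leg's bounding box inset 53 mm from the nearest pair of top edges, running from z = 0 to the bottom of the top.

B is a simple wooden stool: a rectangular seat 331 mm (x) by 265 mm (y), 23 mm thick, top face at z = 419 mm, on four square legs, each 30×30 mm in cross-section. The legs rest on z = 0, each flush with a corner of the seat. Four stretchers, 30 mm wide and 23 mm tall, connect adjacent legs with their undersides at z = 225 mm, each running between the inner faces of the legs it joins and aligned with the legs' outer faces on the other axis.

C is a spool: two coaxial disc flanges of radius 135 mm and thickness 19 mm, joined by a core cylinder of radius 43 mm and height 112 mm. The lower flange rests on z = 0 and the three cylinders share a vertical axis.

Four stools sit around the table at the −y, +y, −x, +x sides. The spool is on top of the table.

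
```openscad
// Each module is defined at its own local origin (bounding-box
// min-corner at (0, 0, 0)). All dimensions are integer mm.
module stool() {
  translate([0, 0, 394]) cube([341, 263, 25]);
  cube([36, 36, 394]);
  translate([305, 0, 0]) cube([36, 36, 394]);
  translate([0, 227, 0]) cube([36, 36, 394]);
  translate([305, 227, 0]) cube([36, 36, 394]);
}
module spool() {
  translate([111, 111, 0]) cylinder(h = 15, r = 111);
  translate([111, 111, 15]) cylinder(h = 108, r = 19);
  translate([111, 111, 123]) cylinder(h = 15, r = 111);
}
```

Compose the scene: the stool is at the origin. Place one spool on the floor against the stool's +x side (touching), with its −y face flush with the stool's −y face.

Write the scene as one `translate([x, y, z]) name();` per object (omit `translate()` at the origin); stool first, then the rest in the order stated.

stool();
translate([341, 0, 0]) spool();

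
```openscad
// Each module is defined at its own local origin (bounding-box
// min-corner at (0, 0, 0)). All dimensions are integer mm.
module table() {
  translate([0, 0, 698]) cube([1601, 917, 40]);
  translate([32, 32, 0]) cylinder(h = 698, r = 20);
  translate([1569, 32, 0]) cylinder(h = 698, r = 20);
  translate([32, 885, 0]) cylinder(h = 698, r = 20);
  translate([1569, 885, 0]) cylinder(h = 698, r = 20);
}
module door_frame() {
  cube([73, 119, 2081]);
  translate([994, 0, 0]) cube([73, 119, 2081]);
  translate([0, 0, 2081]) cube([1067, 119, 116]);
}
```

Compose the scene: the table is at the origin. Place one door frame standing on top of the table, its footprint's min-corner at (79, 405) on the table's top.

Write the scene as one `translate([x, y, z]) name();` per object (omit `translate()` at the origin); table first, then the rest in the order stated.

table();
translate([79, 405, 738]) door_frame();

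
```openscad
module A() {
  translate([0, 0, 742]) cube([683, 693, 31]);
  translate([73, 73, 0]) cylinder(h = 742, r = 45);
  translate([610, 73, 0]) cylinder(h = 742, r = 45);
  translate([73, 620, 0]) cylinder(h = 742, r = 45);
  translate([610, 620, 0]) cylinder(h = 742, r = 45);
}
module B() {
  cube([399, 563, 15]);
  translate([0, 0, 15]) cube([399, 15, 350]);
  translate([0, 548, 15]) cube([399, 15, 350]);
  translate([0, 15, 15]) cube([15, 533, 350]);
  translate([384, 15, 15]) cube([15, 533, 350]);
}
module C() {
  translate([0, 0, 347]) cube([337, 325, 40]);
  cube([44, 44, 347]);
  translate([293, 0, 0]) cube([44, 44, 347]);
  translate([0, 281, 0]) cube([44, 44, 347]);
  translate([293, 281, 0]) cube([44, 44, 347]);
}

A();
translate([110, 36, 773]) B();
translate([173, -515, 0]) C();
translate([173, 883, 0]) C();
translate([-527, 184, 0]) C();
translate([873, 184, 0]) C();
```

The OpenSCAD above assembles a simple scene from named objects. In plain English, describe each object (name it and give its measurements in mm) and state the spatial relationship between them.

A is a rectangular dining table. The top is 683×693×31 mm with its upper surface at z = 773 mm. It stands on four round legs of 90 mm diameter, each leg's bounding box inset 28 mm from the nearest pair of top edges, running from the floor to the underside of the top.

B is an open storage box with external size 399×563×365 mm and wall thickness 15 mm (the base is also 15 mm thick). The base covers the whole footprint; the four walls stand on the base, with the y-facing walls full-width and the x-facing walls fitting between their inner faces.

C is a four-legged stool. The seat is 337×325 mm, 40 mm thick, top at z = 387 mm. It stands on four square legs, each 44×44 mm in cross-section, from z = 0 to the seat underside, each flush with a corner of the seat.

The open box is on top of the table. Four stools sit around the table at the −y, +y, −x, +x sides.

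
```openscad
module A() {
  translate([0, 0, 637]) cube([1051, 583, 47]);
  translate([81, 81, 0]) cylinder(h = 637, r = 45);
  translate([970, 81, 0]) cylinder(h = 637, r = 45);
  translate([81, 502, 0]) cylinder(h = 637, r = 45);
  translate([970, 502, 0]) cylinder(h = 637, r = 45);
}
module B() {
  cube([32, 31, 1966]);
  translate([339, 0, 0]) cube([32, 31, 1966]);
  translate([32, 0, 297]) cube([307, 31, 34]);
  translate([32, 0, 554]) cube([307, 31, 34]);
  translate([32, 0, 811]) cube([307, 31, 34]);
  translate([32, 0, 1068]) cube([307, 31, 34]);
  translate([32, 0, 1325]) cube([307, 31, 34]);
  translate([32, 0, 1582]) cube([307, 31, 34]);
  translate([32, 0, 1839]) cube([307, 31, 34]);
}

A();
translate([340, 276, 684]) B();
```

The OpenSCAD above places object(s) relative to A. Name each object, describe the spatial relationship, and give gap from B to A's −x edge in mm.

The ladder's min-x is at 340; the table's min-x is 0; gap = 340 mm.

A is a table. B is a ladder. The ladder is on top of the table, centred. The gap from the ladder to the table's −x edge is 340 mm.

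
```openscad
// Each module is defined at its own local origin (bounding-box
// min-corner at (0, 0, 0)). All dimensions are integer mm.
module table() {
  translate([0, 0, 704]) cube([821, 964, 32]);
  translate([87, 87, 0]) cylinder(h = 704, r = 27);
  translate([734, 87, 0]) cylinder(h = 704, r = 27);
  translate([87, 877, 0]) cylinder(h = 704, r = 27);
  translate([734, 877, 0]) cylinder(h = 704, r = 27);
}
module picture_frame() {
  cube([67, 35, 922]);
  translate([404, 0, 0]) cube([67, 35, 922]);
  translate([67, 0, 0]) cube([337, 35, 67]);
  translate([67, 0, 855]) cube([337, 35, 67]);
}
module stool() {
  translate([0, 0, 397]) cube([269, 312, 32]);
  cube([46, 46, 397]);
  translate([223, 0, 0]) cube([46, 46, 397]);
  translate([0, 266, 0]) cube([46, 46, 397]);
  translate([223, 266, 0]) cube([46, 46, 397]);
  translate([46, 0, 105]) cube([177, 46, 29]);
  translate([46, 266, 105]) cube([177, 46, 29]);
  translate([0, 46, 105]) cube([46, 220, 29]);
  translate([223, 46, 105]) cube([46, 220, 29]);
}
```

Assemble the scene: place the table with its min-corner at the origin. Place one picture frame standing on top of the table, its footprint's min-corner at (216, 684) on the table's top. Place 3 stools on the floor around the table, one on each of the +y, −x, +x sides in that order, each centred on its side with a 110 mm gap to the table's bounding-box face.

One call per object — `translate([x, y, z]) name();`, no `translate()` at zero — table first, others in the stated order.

table();
translate([216, 684, 736]) picture_frame();
translate([276, 1074, 0]) stool();
translate([-379, 326, 0]) stool();
translate([931, 326, 0]) stool();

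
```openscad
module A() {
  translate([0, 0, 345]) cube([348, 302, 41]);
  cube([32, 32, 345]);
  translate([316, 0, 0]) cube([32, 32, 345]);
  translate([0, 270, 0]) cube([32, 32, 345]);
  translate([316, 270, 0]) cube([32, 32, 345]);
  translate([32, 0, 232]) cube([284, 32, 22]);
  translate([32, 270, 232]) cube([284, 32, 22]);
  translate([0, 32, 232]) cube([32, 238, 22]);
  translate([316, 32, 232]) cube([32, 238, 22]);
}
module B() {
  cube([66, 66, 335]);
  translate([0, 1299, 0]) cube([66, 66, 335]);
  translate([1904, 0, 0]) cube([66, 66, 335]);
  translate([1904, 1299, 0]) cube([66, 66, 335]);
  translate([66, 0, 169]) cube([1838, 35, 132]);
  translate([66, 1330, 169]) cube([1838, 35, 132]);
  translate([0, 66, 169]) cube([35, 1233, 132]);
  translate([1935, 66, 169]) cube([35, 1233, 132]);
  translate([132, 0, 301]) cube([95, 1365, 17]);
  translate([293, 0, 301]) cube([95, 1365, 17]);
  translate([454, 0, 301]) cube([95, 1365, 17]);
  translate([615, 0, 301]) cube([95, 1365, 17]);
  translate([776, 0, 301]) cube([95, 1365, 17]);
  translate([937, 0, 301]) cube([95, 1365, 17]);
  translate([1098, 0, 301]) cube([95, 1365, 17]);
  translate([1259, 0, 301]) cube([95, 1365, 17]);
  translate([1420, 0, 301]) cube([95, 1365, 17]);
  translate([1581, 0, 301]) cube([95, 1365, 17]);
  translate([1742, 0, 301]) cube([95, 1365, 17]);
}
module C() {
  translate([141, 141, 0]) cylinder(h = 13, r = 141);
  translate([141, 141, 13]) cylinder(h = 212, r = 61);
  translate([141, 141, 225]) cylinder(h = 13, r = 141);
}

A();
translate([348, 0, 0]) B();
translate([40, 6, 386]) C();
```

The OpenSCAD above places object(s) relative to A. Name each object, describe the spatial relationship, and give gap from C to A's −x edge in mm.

A is a stool. B is a bed frame. C is a spool. The bed frame is against the stool's +x side, with their −y faces flush. The spool is on top of the stool. The gap from the spool to the stool's −x edge is 40 mm.

The spool's min-x is at 40; the stool's min-x is 0; gap = 40 mm.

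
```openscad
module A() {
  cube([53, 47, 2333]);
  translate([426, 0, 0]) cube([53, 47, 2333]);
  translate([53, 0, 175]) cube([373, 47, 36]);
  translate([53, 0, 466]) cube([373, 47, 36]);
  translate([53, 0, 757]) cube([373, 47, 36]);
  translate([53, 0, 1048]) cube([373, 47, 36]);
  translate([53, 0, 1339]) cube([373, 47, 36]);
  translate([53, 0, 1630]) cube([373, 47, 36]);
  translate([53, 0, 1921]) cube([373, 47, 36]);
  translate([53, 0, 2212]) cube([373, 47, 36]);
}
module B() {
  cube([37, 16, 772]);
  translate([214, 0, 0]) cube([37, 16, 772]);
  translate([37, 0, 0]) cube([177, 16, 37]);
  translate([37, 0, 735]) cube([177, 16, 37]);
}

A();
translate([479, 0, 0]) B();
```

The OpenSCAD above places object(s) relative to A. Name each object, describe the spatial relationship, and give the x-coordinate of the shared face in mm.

The ladder's +x face and the picture frame's −x face are both at x = 479 mm.

A is a ladder. B is a picture frame. The picture frame is against the ladder's +x side, with their −y faces flush. The x-coordinate of the shared face is 479 mm.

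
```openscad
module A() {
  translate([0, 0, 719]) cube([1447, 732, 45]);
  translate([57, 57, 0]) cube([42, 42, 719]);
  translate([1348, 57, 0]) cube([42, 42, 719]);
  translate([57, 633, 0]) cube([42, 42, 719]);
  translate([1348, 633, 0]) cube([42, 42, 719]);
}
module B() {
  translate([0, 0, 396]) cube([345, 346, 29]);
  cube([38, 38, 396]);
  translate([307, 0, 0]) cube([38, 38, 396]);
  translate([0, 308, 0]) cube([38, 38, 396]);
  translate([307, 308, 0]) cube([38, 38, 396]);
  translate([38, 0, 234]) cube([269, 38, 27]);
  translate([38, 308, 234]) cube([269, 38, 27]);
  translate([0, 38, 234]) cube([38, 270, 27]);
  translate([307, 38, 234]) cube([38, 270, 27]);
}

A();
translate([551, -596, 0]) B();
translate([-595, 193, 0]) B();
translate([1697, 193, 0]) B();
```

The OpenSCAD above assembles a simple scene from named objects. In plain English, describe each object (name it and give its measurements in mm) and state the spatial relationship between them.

A is a rectangular dining table. The top is 1447×732×45 mm with its upper surface at z = 764 mm. It stands on four 42×42 mm square legs, each inset 57 mm from the nearest pair of top edges, running from the floor to the underside of the top.

B is a four-legged stool. The seat is a 345×346×29 mm slab whose top surface is at z = 425 mm; four square legs, each 38×38 mm in cross-section, run from the floor (z = 0) to the underside of the seat, each flush with a corner of the seat. Four stretchers, 38 mm wide and 27 mm tall, connect adjacent legs with their undersides at z = 234 mm, each running between the inner faces of the legs it joins and aligned with the legs' outer faces on the other axis.

Three stools sit around the table at the −y, −x, +x sides.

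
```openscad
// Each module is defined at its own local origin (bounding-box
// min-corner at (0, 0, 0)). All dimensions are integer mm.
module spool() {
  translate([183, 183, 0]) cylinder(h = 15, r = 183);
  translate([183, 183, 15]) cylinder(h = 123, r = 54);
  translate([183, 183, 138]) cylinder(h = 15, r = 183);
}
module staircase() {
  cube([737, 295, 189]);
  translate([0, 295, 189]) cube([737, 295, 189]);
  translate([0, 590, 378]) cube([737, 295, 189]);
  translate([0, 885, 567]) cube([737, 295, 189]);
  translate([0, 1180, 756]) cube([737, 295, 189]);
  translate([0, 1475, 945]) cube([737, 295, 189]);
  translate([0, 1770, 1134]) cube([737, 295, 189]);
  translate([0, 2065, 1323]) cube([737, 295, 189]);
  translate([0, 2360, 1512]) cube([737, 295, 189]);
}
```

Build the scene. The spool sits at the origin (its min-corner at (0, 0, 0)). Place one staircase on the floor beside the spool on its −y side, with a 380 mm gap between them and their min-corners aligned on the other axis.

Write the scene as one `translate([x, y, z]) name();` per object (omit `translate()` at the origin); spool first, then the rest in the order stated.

spool();
translate([0, -3035, 0]) staircase();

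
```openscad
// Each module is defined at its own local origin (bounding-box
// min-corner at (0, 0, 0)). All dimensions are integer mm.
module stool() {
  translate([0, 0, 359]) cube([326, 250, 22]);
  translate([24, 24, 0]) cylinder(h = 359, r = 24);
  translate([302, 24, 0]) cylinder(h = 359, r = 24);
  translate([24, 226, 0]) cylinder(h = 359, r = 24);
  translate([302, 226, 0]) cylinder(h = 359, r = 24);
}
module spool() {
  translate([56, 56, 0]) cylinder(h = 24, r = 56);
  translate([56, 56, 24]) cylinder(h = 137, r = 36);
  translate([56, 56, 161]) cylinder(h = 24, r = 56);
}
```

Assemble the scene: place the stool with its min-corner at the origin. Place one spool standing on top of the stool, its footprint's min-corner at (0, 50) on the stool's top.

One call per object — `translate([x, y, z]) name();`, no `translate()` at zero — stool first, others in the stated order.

stool();
translate([0, 50, 381]) spool();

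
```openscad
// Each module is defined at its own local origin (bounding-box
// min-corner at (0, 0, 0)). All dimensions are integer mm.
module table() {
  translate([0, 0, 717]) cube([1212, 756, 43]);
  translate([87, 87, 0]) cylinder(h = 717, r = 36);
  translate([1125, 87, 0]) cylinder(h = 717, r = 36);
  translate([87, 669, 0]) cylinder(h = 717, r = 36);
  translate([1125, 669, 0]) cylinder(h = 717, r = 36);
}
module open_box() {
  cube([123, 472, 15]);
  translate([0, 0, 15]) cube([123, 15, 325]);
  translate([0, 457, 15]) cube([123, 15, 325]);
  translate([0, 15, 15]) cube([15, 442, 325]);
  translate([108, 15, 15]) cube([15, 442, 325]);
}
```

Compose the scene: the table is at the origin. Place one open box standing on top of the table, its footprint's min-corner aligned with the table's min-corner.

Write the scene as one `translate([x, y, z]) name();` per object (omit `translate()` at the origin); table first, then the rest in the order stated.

table();
translate([0, 0, 760]) open_box();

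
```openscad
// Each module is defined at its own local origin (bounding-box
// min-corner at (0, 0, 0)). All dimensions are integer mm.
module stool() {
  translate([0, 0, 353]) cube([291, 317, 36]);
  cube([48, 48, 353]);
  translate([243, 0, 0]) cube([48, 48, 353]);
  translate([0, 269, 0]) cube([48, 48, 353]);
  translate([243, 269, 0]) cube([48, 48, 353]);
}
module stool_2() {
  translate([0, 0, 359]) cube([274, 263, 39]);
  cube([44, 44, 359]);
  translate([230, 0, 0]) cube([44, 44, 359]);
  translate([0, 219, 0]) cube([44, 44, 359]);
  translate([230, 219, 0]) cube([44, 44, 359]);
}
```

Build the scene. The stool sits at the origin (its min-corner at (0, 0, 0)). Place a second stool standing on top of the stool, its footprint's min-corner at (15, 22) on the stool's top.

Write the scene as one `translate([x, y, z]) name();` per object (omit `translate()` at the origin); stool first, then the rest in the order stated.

stool();
translate([15, 22, 389]) stool_2();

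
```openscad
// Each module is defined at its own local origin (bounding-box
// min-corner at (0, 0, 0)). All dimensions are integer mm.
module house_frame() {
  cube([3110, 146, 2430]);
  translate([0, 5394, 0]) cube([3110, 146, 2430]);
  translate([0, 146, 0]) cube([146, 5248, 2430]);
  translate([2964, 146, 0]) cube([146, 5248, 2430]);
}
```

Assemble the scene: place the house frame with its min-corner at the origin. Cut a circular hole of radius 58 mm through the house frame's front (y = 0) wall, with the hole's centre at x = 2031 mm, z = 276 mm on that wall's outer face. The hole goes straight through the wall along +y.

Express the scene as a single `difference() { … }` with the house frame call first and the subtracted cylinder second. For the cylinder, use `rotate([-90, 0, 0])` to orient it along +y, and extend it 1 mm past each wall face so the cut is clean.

difference() {
  house_frame();
  translate([2031, -1, 276]) rotate([-90, 0, 0]) cylinder(h = 148, r = 58);
}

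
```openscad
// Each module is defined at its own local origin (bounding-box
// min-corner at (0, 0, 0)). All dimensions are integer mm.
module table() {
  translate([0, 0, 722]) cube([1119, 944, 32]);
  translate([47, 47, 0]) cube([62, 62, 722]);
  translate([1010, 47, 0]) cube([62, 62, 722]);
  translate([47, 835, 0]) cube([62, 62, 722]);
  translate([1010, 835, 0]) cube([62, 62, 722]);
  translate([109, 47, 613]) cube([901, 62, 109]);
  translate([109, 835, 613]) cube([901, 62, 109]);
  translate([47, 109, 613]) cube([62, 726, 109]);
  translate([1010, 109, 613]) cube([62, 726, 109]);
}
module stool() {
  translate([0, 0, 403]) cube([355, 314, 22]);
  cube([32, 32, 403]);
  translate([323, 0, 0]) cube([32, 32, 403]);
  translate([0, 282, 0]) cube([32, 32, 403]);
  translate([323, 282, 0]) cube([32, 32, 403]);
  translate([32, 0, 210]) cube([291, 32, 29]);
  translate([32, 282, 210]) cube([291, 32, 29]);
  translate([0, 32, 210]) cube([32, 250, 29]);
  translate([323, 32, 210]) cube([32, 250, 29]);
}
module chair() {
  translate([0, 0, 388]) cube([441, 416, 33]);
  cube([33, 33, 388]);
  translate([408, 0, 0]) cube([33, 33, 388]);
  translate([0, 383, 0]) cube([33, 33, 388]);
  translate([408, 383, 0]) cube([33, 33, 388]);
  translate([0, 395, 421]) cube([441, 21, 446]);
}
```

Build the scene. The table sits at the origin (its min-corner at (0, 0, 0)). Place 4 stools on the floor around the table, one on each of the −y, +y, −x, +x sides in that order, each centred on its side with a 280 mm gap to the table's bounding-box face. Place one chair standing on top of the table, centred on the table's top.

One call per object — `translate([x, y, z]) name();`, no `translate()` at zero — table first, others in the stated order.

table();
translate([382, -594, 0]) stool();
translate([382, 1224, 0]) stool();
translate([-635, 315, 0]) stool();
translate([1399, 315, 0]) stool();
translate([339, 264, 754]) chair();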